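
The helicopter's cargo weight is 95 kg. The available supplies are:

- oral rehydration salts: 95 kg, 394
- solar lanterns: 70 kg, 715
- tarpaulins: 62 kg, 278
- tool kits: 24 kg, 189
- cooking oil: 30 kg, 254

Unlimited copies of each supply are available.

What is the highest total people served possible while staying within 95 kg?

Density check — solar lanterns 10.21, cooking oil 8.47, tool kits 7.88, tarpaulins 4.48 are the best per kg.
Taking solar lanterns + tool kits: 94 kg used, 904 in people served.
That's the maximum — no swap from here does better than 904.

904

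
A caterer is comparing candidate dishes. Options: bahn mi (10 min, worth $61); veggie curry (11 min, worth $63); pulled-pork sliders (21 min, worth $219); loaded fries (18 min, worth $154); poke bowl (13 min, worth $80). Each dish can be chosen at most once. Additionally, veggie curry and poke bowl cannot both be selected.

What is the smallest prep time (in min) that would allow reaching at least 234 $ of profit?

31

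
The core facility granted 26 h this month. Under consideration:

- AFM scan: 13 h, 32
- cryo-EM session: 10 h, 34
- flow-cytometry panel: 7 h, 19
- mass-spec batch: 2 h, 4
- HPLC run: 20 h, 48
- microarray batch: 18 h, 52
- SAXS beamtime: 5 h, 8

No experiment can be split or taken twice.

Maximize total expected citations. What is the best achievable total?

The ratio heuristic lands on cryo-EM session + flow-cytometry panel + mass-spec batch + SAXS beamtime (65) but leaves 2 h idle.
Replace cryo-EM session and mass-spec batch and SAXS beamtime with microarray batch: the trade gains 6 net, giving 71 at 25 h.
Nothing else within 26 h beats 71.

71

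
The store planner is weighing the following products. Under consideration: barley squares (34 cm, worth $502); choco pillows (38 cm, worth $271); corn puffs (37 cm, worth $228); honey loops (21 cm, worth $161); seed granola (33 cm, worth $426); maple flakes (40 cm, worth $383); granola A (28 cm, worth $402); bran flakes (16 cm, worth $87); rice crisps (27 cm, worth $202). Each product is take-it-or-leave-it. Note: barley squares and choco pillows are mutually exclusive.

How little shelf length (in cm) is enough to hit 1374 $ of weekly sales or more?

Look for the lowest-shelf combination reaching 1374.
barley squares + seed granola + granola A + bran flakes: 1417 weekly sales at 111 cm.
No combination under 111 cm hits 1374.

111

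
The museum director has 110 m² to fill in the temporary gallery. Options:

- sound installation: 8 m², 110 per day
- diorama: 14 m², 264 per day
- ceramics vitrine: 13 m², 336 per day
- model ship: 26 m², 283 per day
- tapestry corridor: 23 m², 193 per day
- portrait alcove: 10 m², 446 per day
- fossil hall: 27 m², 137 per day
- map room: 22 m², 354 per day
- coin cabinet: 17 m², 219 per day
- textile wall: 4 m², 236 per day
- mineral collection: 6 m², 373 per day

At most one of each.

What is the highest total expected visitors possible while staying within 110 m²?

Greedy by ratio would take sound installation + diorama + ceramics vitrine + portrait alcove + map room + coin cabinet + textile wall + mineral collection: 94 m² used, total 2338.
The 8 m² tied up in sound installation is better spent on tapestry corridor — total rises to 2421 (109 m²).
The spare 1 m² is too small for any remaining exhibit, and no exchange beats 2421.

2421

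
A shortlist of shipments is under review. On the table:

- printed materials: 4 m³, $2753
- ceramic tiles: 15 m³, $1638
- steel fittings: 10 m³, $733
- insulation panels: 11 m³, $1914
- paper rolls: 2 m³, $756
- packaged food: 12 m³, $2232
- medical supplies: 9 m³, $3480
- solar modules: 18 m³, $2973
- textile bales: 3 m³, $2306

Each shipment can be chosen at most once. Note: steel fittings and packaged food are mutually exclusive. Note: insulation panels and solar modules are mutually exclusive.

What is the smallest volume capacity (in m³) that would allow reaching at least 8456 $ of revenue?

16

Need the lightest bundle worth ≥ 8456.
Taking printed materials + medical supplies + textile bales gives 8539 (≥ 8456) for 16 m³.
Any bundle with less than 16 m³ falls short of 8456.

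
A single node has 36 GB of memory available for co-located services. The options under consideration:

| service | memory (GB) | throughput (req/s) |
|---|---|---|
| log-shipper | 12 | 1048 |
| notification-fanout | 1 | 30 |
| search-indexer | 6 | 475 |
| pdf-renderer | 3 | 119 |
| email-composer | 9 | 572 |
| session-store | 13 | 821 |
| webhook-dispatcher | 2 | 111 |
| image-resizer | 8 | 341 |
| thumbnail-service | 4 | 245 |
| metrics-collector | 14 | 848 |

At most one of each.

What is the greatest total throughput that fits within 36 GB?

Greedy by ratio would take log-shipper + search-indexer + pdf-renderer + email-composer + webhook-dispatcher + thumbnail-service: 36 GB used, total 2570.
But log-shipper + notification-fanout + search-indexer + session-store + thumbnail-service fits in 36 GB and reaches 2619.

2619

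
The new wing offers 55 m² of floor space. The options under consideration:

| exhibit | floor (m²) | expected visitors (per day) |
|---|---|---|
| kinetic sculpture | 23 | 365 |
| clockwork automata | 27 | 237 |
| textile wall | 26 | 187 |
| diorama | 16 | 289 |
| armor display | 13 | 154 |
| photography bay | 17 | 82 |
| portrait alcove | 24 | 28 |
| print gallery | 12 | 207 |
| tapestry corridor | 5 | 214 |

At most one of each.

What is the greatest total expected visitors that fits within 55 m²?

940

Filling by ratio: diorama + armor display + print gallery + tapestry corridor for 864, with 9 m² left unused.
The 16 m² tied up in diorama is better spent on kinetic sculpture — total rises to 940 (53 m²).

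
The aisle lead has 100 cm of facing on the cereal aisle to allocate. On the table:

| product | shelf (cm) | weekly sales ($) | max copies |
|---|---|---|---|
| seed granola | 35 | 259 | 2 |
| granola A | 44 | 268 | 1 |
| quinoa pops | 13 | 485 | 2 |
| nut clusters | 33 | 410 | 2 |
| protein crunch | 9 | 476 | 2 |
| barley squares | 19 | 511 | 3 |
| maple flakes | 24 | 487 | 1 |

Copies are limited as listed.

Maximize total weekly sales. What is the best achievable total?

Greedy by ratio would take 2×quinoa pops + 2×protein crunch + 2×barley squares: 82 cm used, total 2944.
The 9 cm tied up in protein crunch is better spent on barley squares — total rises to 2979 (92 cm).

2979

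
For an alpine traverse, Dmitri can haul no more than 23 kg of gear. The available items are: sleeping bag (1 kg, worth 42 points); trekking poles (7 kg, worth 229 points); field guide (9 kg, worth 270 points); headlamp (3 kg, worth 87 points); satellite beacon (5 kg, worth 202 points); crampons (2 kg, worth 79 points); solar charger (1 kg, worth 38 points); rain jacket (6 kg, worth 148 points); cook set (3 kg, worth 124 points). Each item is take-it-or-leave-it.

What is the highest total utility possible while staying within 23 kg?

The ratio heuristic lands on sleeping bag + trekking poles + headlamp + satellite beacon + crampons + solar charger + cook set (801) but leaves 1 kg idle.
The 8 kg tied up in trekking poles and solar charger is better spent on field guide — total rises to 804 (23 kg).
No other feasible combination exceeds 804.

804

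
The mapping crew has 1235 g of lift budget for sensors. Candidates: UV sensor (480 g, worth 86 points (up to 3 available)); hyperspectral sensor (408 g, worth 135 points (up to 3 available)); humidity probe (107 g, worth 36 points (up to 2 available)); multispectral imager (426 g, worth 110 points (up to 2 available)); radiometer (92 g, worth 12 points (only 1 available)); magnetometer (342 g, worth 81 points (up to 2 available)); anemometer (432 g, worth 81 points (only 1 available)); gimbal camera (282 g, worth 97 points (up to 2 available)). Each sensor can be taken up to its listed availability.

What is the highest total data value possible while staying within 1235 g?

Ranking by ratio (data value/g): gimbal camera 0.34, humidity probe 0.34, hyperspectral sensor 0.33.
The ratio heuristic lands on hyperspectral sensor + 2×humidity probe + 2×gimbal camera (401) but leaves 49 g idle.
Dropping 2×humidity probe and 2×gimbal camera frees 778 g; slotting in 2×hyperspectral sensor (816 g) lifts the total to 405 at 1224 g.
No other feasible combination exceeds 405.

405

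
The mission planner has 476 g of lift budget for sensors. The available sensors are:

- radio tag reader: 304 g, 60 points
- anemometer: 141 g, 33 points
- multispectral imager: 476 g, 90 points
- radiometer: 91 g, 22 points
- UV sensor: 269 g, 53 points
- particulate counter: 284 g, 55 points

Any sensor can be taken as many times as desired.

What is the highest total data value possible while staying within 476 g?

110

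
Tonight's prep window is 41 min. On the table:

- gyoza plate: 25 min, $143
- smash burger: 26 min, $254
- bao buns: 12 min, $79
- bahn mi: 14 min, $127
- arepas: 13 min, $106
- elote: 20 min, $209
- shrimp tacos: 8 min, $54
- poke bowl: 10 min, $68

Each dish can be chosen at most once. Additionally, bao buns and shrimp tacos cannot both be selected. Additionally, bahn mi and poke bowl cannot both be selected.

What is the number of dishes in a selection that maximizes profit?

2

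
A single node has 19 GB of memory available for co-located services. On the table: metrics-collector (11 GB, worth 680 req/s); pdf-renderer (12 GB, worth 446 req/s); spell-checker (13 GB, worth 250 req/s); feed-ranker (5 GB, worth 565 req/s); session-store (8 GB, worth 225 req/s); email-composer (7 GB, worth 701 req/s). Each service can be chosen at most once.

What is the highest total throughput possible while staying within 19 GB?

Density check — feed-ranker 113.00, email-composer 100.14, metrics-collector 61.82, pdf-renderer 37.17 are the best per GB.
Taking the top-ratio services first gives feed-ranker + email-composer for 1266 (12 GB).
Dropping feed-ranker frees 5 GB; slotting in metrics-collector (11 GB) lifts the total to 1381 at 18 GB.
Runner-up feed-ranker + email-composer tops out at 1266.

1381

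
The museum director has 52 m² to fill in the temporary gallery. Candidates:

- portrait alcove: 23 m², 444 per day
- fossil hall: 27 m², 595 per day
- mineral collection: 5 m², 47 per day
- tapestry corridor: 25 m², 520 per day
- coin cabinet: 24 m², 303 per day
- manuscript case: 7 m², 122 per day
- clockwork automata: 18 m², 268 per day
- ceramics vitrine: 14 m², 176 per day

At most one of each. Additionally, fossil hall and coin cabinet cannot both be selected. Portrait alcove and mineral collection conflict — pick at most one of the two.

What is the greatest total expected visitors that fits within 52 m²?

1115

Density check — fossil hall 22.04, tapestry corridor 20.80, portrait alcove 19.30 are the best per m².
Best packing: fossil hall + tapestry corridor — 52 m², 1115 total.
That's the maximum — no feasible swap from here does better than 1115.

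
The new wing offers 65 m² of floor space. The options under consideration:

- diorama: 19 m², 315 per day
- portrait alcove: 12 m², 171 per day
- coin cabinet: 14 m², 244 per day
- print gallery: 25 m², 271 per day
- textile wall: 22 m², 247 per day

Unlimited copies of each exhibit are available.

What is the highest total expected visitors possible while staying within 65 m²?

1047

The ratio heuristic lands on 4×coin cabinet (976) but leaves 9 m² idle.
Replace coin cabinet with diorama: the trade gains 71 net, giving 1047 at 61 m².
No other feasible combination exceeds 1047.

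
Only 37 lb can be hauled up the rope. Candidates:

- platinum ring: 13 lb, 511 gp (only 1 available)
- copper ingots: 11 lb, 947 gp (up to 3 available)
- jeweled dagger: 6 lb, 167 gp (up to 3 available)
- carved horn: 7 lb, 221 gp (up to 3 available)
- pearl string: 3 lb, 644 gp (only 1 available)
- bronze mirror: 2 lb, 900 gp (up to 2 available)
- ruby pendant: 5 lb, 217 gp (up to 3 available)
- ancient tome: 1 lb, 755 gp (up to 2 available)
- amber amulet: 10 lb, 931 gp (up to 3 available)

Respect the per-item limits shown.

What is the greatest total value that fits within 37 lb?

6119

Greedy by ratio would take pearl string + 2×bronze mirror + ruby pendant + 2×ancient tome + 2×amber amulet: 34 lb used, total 6033.
The 8 lb tied up in pearl string and ruby pendant is better spent on copper ingots — total rises to 6119 (37 lb).
That's the maximum — no swap from here does better than 6119.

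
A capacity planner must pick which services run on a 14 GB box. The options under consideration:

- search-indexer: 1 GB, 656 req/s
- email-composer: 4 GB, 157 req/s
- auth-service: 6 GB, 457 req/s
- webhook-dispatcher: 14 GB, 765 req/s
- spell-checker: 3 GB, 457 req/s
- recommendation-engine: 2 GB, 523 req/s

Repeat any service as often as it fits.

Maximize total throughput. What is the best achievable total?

Taking 14×search-indexer: 14 GB used, 9184 in throughput.
Nothing else within 14 GB beats 9184.

9184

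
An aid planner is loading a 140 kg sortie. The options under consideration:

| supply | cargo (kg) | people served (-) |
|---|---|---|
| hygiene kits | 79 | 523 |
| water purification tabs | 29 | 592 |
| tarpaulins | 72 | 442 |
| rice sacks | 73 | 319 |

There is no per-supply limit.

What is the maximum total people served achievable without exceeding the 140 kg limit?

2368

Best packing: 4×water purification tabs — 116 kg, 2368 total.
Every other selection either busts 140 kg or fails to beat 2368.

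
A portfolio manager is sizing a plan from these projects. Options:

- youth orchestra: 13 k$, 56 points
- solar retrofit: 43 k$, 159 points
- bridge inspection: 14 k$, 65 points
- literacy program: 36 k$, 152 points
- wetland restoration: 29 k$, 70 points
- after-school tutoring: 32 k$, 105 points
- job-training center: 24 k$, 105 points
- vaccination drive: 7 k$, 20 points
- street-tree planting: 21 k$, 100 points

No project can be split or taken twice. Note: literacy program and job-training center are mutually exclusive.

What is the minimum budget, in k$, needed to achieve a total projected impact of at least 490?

Look for the lowest-budget combination reaching 490.
solar retrofit + bridge inspection + literacy program + vaccination drive + street-tree planting: 496 projected impact at 121 k$.
Below 121 k$ the best achievable stays under 490.

121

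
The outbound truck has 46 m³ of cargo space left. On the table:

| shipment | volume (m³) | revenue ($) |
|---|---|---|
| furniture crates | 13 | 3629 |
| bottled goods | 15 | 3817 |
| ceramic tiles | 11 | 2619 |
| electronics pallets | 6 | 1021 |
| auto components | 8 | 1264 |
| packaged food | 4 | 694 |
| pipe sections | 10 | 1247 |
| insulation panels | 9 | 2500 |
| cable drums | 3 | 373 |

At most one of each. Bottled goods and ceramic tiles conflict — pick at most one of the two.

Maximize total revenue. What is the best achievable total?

Taking the top-ratio shipments first gives furniture crates + bottled goods + packaged food + insulation panels + cable drums for 11013 (44 m³).
Replace packaged food with electronics pallets: the trade gains 327 net, giving 11340 at 46 m³.
The closest alternative, furniture crates + bottled goods + auto components + insulation panels, reaches only 11210.

11340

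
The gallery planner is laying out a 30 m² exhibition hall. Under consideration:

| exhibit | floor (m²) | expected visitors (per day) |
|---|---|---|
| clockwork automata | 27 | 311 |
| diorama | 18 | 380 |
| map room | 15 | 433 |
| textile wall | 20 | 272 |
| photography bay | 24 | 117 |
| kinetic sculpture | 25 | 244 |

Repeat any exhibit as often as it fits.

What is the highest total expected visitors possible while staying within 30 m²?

Density check — map room 28.87, diorama 21.11, textile wall 13.60 are the best per m².
Best packing: 2×map room — 30 m², 866 total.
Every other selection either busts 30 m² or fails to beat 866.

866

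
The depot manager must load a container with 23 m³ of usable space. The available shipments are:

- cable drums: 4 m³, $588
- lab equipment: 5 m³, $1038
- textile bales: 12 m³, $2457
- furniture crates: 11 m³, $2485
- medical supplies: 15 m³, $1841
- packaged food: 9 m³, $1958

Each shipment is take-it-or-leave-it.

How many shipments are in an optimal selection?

2

Best achievable revenue is 4942.
textile bales + furniture crates hits 4942 at 23 m³.
Every optimal selection uses 2 shipments.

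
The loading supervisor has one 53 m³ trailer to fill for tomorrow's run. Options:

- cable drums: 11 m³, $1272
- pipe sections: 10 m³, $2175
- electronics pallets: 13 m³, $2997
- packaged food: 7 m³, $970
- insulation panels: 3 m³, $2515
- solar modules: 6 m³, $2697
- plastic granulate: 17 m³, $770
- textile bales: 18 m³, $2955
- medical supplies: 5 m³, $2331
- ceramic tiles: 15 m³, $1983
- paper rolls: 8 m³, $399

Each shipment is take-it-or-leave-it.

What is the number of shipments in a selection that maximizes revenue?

6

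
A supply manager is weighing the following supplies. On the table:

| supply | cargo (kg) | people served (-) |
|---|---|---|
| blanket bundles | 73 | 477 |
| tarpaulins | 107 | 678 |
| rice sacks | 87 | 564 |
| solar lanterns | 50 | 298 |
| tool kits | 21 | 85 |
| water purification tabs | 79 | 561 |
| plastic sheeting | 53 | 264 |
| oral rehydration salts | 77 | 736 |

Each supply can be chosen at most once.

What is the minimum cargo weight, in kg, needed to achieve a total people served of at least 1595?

206

Minimise kg subject to total people served ≥ 1595.
solar lanterns + water purification tabs + oral rehydration salts reaches 1595 using 206 kg.
Below 206 kg the best achievable stays under 1595.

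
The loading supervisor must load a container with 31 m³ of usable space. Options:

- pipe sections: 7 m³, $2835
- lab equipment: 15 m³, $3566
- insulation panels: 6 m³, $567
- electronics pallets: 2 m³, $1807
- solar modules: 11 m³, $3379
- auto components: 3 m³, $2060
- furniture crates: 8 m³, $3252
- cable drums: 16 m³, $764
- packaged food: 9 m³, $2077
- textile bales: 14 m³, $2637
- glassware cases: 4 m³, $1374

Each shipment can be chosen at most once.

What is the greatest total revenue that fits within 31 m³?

13333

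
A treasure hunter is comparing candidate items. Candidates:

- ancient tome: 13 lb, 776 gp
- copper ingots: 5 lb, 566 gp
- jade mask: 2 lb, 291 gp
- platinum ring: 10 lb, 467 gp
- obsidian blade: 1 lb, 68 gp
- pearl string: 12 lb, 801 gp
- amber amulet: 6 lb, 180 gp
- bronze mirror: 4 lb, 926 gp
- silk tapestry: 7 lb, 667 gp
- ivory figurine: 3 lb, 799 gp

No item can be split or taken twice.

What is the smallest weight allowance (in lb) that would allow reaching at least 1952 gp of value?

Look for the lowest-weight combination reaching 1952.
Taking jade mask + bronze mirror + ivory figurine gives 2016 (≥ 1952) for 9 lb.
Any bundle with less than 9 lb falls short of 1952.

9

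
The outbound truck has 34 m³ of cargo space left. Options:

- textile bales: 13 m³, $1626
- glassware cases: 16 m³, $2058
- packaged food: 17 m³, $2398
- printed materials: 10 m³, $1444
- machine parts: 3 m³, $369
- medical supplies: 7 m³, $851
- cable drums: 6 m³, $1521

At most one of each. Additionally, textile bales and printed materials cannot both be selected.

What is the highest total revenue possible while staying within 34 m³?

5363

Ranking by ratio (revenue/m³): cable drums 253.50, printed materials 144.40, packaged food 141.06.
Best packing: packaged food + printed materials + cable drums — 33 m³, 5363 total.
Nothing else feasible within 34 m³ beats 5363.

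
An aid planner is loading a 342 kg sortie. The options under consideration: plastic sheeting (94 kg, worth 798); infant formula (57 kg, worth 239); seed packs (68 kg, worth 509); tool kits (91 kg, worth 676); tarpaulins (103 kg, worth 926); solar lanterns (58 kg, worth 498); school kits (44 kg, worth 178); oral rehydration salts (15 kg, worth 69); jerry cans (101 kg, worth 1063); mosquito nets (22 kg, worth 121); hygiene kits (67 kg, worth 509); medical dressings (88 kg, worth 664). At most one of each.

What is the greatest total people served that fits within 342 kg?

Filling by ratio: tarpaulins + solar lanterns + jerry cans + hygiene kits for 2996, with 13 kg left unused.
The 170 kg tied up in tarpaulins and hygiene kits is better spent on plastic sheeting + medical dressings — total rises to 3023 (341 kg).
Next best is seed packs + tarpaulins + jerry cans + hygiene kits at 3007 (339 kg) — short by 16.

3023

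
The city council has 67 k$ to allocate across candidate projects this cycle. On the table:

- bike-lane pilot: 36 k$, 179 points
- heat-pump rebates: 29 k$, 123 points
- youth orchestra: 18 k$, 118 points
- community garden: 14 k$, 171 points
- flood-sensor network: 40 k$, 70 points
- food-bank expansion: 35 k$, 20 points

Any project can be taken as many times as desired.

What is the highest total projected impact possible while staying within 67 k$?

Ranking by ratio (projected impact/k$): community garden 12.21, youth orchestra 6.56, bike-lane pilot 4.97, heat-pump rebates 4.24.
4×community garden uses 56 of the 67 k$ and totals 684.
The spare 11 k$ is too small for any remaining project, and no exchange beats 684.

684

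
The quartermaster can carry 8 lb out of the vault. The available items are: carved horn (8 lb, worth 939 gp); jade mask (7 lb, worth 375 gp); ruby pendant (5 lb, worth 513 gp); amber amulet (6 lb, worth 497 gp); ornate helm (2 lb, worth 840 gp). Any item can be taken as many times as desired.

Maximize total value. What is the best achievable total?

3360

The ratio ordering already packs tightly: 4×ornate helm, 8 lb, 3360.
Every other selection either busts 8 lb or fails to beat 3360.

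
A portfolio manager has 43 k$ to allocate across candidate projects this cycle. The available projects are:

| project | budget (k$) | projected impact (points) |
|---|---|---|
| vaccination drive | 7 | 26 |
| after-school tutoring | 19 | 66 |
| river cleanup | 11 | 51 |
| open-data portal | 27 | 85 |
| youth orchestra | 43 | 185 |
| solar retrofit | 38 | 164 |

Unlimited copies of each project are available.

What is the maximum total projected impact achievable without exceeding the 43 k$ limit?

Density check — river cleanup 4.64, solar retrofit 4.32, youth orchestra 4.30 are the best per k$.
Greedy by ratio would take vaccination drive + 3×river cleanup: 40 k$ used, total 179.
The 40 k$ tied up in vaccination drive and 3×river cleanup is better spent on youth orchestra — total rises to 185 (43 k$).
Nothing else within 43 k$ beats 185.

185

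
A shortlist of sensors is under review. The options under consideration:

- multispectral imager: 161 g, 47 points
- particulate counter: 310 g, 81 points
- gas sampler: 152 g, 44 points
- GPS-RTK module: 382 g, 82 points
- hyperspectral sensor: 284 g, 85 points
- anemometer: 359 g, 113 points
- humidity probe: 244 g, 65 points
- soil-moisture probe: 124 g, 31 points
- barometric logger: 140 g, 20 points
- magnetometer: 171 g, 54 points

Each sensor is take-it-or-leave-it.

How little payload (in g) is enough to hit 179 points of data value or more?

607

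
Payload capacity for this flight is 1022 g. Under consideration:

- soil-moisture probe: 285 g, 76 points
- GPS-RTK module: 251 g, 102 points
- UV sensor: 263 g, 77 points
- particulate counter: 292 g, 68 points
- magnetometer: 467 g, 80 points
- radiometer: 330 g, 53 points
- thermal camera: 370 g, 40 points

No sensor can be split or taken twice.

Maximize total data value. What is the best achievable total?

Filling by ratio: soil-moisture probe + GPS-RTK module + UV sensor for 255, with 223 g left unused.
The 285 g tied up in soil-moisture probe is better spent on magnetometer — total rises to 259 (981 g).
No other feasible combination exceeds 259.

259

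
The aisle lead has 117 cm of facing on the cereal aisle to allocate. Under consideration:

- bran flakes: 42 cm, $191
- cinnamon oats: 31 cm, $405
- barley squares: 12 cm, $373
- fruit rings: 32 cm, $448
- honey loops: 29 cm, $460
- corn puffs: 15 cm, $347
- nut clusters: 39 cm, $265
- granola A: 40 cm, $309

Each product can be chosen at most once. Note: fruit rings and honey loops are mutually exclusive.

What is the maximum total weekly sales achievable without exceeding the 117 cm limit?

1585

Density check — barley squares 31.08, corn puffs 23.13, honey loops 15.86, fruit rings 14.00 are the best per cm.
Taking cinnamon oats + barley squares + honey loops + corn puffs: 87 cm used, 1585 in weekly sales.
Runner-up cinnamon oats + barley squares + fruit rings + corn puffs tops out at 1573.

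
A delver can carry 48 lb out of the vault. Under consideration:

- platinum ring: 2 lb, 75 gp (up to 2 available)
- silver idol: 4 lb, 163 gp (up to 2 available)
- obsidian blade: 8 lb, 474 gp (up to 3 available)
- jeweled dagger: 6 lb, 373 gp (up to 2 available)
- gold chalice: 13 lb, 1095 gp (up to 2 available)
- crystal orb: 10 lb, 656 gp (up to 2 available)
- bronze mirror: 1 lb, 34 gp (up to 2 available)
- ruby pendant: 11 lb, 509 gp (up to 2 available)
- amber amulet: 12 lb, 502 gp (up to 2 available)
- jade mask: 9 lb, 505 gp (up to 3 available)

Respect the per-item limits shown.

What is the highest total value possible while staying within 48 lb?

A density-first pass picks platinum ring + 2×gold chalice + 2×crystal orb — 3577 at 48 lb.
Replace platinum ring and crystal orb with 2×jeweled dagger: the trade gains 15 net, giving 3592 at 48 lb.
Every other selection either busts 48 lb or exceeds an availability limit or fails to beat 3592.

3592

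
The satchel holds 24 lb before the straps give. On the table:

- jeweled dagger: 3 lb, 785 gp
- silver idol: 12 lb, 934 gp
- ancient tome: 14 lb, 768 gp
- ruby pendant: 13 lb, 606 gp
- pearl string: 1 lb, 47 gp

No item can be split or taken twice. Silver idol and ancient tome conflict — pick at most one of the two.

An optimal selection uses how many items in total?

The maximum value within 24 lb is 1766.
jeweled dagger + silver idol + pearl string hits 1766 at 16 lb.
Any selection reaching 1766 contains exactly 3 items.

3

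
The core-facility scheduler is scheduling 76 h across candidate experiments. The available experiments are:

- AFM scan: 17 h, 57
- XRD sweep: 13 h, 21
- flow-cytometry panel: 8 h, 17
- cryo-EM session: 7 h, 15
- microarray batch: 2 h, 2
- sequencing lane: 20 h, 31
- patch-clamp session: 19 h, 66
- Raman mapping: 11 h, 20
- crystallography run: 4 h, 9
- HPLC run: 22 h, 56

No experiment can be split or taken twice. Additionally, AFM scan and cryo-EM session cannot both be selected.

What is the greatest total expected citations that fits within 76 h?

Ranking by ratio (expected citations/h): patch-clamp session 3.47, AFM scan 3.35, HPLC run 2.55, crystallography run 2.25.
Best packing: AFM scan + microarray batch + patch-clamp session + Raman mapping + crystallography run + HPLC run — 75 h, 210 total.
The closest alternative, AFM scan + XRD sweep + patch-clamp session + crystallography run + HPLC run, reaches only 209.

210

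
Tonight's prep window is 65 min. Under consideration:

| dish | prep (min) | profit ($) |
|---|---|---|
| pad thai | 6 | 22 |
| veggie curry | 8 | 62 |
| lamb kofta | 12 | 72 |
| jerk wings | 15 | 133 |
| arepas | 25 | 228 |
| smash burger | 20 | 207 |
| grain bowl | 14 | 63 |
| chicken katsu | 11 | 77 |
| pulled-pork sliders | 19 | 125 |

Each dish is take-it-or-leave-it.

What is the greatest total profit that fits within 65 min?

574

Filling by ratio: jerk wings + arepas + smash burger for 568, with 5 min left unused.
Dropping jerk wings frees 15 min; slotting in veggie curry + chicken katsu (19 min) lifts the total to 574 at 64 min.
Next best is veggie curry + lamb kofta + arepas + smash burger at 569 (65 min) — short by 5.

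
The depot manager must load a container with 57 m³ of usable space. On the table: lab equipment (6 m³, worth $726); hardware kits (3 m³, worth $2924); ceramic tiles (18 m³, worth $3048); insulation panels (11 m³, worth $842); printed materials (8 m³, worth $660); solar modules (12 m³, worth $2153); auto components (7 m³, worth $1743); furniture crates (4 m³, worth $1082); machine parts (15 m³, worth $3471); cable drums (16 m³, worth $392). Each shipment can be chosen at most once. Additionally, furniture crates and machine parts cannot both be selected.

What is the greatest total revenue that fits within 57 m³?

Taking hardware kits + ceramic tiles + solar modules + auto components + machine parts: 55 m³ used, 13339 in revenue.
Next best is lab equipment + hardware kits + ceramic tiles + printed materials + auto components + machine parts at 12572 (57 m³) — short by 767.

13339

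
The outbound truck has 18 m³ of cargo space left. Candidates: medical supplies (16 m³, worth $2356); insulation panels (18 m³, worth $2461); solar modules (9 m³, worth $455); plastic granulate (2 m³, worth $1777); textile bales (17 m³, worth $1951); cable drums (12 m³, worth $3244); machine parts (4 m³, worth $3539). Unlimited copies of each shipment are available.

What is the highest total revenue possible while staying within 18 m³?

15993

Best packing: 9×plastic granulate — 18 m³, 15993 total.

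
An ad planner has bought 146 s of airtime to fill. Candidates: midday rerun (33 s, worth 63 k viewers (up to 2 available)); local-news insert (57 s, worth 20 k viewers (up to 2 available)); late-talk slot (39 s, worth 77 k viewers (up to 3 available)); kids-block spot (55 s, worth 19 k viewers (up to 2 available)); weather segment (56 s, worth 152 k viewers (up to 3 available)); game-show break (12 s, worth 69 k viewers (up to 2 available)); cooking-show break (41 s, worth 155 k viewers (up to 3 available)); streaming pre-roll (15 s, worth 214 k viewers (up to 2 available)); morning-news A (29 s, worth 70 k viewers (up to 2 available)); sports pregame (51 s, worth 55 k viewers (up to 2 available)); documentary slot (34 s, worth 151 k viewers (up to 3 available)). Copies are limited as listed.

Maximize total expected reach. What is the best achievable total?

950

A density-first pass picks 2×game-show break + 2×streaming pre-roll + 2×documentary slot — 868 at 122 s.
The 12 s tied up in game-show break is better spent on documentary slot — total rises to 950 (144 s).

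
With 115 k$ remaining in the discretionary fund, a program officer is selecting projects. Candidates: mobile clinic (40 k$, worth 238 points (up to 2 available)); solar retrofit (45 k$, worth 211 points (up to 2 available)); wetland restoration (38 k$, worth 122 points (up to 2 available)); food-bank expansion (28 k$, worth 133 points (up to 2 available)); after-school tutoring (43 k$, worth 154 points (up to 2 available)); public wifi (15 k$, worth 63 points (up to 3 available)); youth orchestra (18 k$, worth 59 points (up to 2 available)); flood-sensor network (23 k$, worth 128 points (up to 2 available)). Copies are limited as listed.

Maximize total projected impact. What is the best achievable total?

627

Filling by ratio: 2×mobile clinic + flood-sensor network for 604, with 12 k$ left unused.
Dropping mobile clinic frees 40 k$; slotting in food-bank expansion + flood-sensor network (51 k$) lifts the total to 627 at 114 k$.
No other feasible combination exceeds 627.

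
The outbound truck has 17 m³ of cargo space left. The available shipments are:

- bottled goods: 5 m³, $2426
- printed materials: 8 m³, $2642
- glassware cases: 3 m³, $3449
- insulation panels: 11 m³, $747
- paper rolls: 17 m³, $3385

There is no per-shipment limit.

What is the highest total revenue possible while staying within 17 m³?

Best packing: 5×glassware cases — 15 m³, 17245 total.

17245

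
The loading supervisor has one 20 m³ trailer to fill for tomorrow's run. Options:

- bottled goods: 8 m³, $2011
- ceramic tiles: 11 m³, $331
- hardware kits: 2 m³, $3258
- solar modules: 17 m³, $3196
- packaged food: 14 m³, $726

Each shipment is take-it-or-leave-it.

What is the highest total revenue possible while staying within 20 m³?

Taking the top-ratio shipments first gives bottled goods + hardware kits for 5269 (10 m³).
Replace bottled goods with solar modules: the trade gains 1185 net, giving 6454 at 19 m³.
Nothing else within 20 m³ beats 6454.

6454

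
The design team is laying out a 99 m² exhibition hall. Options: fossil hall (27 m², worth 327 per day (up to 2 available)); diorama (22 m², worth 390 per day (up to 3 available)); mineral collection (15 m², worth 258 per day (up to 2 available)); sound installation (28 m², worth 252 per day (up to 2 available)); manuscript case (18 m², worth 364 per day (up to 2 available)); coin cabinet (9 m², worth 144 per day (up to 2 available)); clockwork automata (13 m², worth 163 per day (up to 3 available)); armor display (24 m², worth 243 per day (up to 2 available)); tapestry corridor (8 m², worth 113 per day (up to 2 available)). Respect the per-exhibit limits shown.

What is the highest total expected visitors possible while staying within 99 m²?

1796

By expected visitors per m²: manuscript case 20.22, diorama 17.73, mineral collection 17.20 lead.
The ratio heuristic lands on 2×diorama + mineral collection + 2×manuscript case (1766) but leaves 4 m² idle.
The 15 m² tied up in mineral collection is better spent on 2×coin cabinet — total rises to 1796 (98 m²).
The spare 1 m² is too small for any remaining exhibit, and no exchange beats 1796.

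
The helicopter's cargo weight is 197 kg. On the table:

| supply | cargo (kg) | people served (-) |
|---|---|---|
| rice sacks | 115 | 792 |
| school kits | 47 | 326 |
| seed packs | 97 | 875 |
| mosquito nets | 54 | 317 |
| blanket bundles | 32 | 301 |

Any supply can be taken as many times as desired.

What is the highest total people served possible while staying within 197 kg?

1806

The ratio ordering already packs tightly: 6×blanket bundles, 192 kg, 1806.
Nothing else within 197 kg beats 1806.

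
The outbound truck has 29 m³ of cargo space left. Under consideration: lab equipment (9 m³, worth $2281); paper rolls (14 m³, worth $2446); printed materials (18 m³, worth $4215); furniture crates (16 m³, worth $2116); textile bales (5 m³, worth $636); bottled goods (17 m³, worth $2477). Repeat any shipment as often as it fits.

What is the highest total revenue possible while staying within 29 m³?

6843

The ratio ordering already packs tightly: 3×lab equipment, 27 m³, 6843.
No other feasible combination exceeds 6843.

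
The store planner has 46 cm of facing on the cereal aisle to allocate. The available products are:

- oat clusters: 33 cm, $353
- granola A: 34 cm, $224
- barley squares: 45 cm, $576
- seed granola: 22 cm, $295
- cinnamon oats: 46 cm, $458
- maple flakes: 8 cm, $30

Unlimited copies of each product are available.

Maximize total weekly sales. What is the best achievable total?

590

By weekly sales per cm: seed granola 13.41, barley squares 12.80, oat clusters 10.70, cinnamon oats 9.96 lead.
The ratio ordering already packs tightly: 2×seed granola, 44 cm, 590.
Every other selection either busts 46 cm or fails to beat 590.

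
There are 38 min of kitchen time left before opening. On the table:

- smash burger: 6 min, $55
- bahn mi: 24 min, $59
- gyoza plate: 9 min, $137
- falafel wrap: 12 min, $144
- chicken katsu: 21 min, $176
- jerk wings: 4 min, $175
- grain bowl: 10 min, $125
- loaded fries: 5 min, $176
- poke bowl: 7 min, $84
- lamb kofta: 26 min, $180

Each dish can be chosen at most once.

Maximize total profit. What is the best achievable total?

Filling by ratio: gyoza plate + jerk wings + grain bowl + loaded fries + poke bowl for 697, with 3 min left unused.
The 10 min tied up in grain bowl is better spent on falafel wrap — total rises to 716 (37 min).
Runner-up falafel wrap + jerk wings + grain bowl + loaded fries + poke bowl tops out at 704.

716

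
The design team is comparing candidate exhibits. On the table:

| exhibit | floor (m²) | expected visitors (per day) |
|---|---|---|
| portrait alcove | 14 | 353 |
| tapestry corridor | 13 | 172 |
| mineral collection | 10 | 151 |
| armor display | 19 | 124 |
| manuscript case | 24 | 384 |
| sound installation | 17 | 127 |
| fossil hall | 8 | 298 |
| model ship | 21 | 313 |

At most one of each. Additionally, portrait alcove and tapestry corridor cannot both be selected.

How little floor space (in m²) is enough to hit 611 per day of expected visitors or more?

22

Need the lightest bundle worth ≥ 611.
portrait alcove + fossil hall: 651 expected visitors at 22 m².
Below 22 m² the best achievable stays under 611.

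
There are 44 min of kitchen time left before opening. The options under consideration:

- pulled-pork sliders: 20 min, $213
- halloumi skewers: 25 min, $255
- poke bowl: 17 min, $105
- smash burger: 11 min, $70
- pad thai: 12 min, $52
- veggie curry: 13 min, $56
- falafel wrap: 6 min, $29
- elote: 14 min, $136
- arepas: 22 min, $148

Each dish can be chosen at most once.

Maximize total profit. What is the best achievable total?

391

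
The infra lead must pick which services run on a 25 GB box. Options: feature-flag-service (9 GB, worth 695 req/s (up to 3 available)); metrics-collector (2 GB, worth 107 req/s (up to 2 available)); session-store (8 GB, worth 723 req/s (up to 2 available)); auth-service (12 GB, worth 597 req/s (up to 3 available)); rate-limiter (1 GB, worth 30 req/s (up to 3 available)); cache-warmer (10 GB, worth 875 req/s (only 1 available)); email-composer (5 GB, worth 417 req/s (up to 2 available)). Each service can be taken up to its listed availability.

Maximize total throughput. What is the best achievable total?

2141

Greedy by ratio would take 2×metrics-collector + 2×session-store + email-composer: 25 GB used, total 2077.
Replace 2×metrics-collector and email-composer with feature-flag-service: the trade gains 64 net, giving 2141 at 25 GB.
Nothing else within 25 GB beats 2141.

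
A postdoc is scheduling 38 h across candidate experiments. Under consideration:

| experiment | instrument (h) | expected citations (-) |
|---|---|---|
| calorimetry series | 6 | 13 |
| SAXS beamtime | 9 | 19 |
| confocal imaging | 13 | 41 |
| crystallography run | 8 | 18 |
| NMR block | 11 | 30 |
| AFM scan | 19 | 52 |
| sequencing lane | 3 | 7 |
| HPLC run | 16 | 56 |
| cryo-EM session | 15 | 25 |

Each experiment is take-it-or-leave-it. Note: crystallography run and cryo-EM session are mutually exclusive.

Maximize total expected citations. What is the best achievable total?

117

The ratio ordering already packs tightly: calorimetry series + confocal imaging + sequencing lane + HPLC run, 38 h, 117.
That's the maximum — no feasible swap from here does better than 117.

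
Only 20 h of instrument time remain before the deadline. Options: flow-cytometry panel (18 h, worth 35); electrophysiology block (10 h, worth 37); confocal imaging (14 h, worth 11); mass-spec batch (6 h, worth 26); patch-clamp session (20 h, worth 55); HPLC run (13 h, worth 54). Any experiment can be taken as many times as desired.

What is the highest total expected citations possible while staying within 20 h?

Taking the top-ratio experiments first gives 3×mass-spec batch for 78 (18 h).
Dropping 2×mass-spec batch frees 12 h; slotting in HPLC run (13 h) lifts the total to 80 at 19 h.
That's the maximum — no swap from here does better than 80.

80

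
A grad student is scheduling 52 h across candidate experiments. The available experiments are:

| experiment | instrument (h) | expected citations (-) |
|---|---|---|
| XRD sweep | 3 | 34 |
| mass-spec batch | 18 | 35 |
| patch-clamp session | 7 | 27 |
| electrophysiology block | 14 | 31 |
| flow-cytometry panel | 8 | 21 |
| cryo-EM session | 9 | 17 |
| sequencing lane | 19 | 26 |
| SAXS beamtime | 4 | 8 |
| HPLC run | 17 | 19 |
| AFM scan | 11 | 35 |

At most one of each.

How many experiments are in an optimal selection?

Optimal total is 165.
XRD sweep + patch-clamp session + electrophysiology block + flow-cytometry panel + cryo-EM session + AFM scan hits 165 at 52 h.
Every optimal selection uses 6 experiments.

6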